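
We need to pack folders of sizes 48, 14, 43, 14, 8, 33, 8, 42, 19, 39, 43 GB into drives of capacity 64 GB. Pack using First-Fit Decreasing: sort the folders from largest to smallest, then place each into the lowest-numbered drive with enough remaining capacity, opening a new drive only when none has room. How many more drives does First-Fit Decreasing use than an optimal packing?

First-Fit Decreasing: [48,14] [43,19] [43,14] [42,8,8] [39] [33] → 6 drives.
6 folders exceed 32 GB (half the capacity), and no two of those can share a drive, so at least 6 drives are needed.
So 6 is already optimal.

0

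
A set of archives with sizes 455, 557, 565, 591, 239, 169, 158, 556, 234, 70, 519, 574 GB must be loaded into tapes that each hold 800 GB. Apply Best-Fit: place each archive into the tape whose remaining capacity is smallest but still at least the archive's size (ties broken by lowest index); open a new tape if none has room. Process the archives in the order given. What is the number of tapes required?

7

Put 455 GB in tape 1; 345 GB remain.
Put 557 GB in tape 2; 243 GB remain.
Put 565 GB in tape 3; 235 GB remain.
Put 591 GB in tape 4; 209 GB remain.
Put 239 GB in tape 2; 4 GB remain.
Put 169 GB in tape 4; 40 GB remain.
Put 158 GB in tape 3; 77 GB remain.
Put 556 GB in tape 5; 244 GB remain.
Put 234 GB in tape 5; 10 GB remain.
Put 70 GB in tape 3; 7 GB remain.
Put 519 GB in tape 6; 281 GB remain.
Put 574 GB in tape 7; 226 GB remain.
Final tapes: [455] [557,239] [565,158,70] [591,169] [556,234] [519] [574].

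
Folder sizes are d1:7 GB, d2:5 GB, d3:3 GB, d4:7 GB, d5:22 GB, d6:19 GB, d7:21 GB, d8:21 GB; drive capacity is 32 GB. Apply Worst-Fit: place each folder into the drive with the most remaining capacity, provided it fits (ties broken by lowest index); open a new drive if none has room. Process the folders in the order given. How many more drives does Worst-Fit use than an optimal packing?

1

Worst-Fit: [7,5,3,7] [22] [19] [21] [21] → 5 drives.
Total size 105 GB; any packing needs at least ⌈105/32⌉ = 4 drives.
An optimal packing achieves that bound: [22,7,3] [21,7] [21,5] [19] → 4 drives.
Excess: 5 − 4 = 1.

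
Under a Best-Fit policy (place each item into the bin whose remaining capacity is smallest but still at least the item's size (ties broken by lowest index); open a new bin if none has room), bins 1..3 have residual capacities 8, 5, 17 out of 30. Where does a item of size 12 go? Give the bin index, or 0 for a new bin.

3

Bins with room: bin 3 (17).
Tightest fit is bin 3 with 17 free.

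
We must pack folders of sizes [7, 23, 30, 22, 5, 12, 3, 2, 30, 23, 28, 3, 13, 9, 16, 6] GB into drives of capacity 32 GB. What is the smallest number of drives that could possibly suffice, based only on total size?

Total size = 7 + 23 + 30 + 22 + 5 + 12 + 3 + 2 + 30 + 23 + 28 + 3 + 13 + 9 + 16 + 6 = 232 GB.
⌈232 / 32⌉ = 8.

8 drives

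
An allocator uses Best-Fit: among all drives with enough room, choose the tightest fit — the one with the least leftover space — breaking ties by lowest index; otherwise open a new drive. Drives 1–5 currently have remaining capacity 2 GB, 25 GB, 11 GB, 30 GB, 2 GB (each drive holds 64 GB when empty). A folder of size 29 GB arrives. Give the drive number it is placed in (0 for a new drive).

4

Drives with room: drive 4 (30 GB).
Tightest fit is drive 4 with 30 GB free.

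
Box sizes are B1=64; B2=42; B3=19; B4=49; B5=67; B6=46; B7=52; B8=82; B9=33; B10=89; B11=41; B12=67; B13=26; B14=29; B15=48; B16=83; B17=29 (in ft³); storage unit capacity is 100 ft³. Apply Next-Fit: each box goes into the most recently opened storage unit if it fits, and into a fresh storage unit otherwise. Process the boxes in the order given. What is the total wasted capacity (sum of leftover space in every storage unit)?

434

B1 (64 ft³) → storage unit 1 (remaining 36 ft³)
B2 (42 ft³) → storage unit 2 (remaining 58 ft³)
B3 (19 ft³) → storage unit 2 (remaining 39 ft³)
B4 (49 ft³) → storage unit 3 (remaining 51 ft³)
B5 (67 ft³) → storage unit 4 (remaining 33 ft³)
B6 (46 ft³) → storage unit 5 (remaining 54 ft³)
B7 (52 ft³) → storage unit 5 (remaining 2 ft³)
B8 (82 ft³) → storage unit 6 (remaining 18 ft³)
B9 (33 ft³) → storage unit 7 (remaining 67 ft³)
B10 (89 ft³) → storage unit 8 (remaining 11 ft³)
B11 (41 ft³) → storage unit 9 (remaining 59 ft³)
B12 (67 ft³) → storage unit 10 (remaining 33 ft³)
B13 (26 ft³) → storage unit 10 (remaining 7 ft³)
B14 (29 ft³) → storage unit 11 (remaining 71 ft³)
B15 (48 ft³) → storage unit 11 (remaining 23 ft³)
B16 (83 ft³) → storage unit 12 (remaining 17 ft³)
B17 (29 ft³) → storage unit 13 (remaining 71 ft³)
13 storage units × 100 ft³ = 1300 ft³; used 866 ft³; unused 434 ft³.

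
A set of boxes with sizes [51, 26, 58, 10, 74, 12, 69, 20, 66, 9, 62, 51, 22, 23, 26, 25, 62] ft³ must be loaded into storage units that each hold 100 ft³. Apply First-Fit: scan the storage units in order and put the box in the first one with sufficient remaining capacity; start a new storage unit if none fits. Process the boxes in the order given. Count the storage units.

8

51 ft³ → storage unit 1 (remaining 49 ft³)
26 ft³ → storage unit 1 (remaining 23 ft³)
58 ft³ → storage unit 2 (remaining 42 ft³)
10 ft³ → storage unit 1 (remaining 13 ft³)
74 ft³ → storage unit 3 (remaining 26 ft³)
12 ft³ → storage unit 1 (remaining 1 ft³)
69 ft³ → storage unit 4 (remaining 31 ft³)
20 ft³ → storage unit 2 (remaining 22 ft³)
66 ft³ → storage unit 5 (remaining 34 ft³)
9 ft³ → storage unit 2 (remaining 13 ft³)
62 ft³ → storage unit 6 (remaining 38 ft³)
51 ft³ → storage unit 7 (remaining 49 ft³)
22 ft³ → storage unit 3 (remaining 4 ft³)
23 ft³ → storage unit 4 (remaining 8 ft³)
26 ft³ → storage unit 5 (remaining 8 ft³)
25 ft³ → storage unit 6 (remaining 13 ft³)
62 ft³ → storage unit 8 (remaining 38 ft³)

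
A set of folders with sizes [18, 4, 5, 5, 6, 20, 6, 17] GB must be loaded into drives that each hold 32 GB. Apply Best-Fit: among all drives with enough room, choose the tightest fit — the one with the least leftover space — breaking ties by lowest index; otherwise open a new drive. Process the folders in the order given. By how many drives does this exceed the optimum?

0

Best-Fit: [18,4,5,5] [6,20,6] [17] → 3 drives.
Total size 81 GB; any packing needs at least ⌈81/32⌉ = 3 drives.
So 3 is already optimal.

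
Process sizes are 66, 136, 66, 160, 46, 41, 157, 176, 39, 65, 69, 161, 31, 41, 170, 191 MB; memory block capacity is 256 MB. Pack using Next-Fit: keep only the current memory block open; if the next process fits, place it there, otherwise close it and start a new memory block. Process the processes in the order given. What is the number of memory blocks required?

8 memory blocks

66 MB → memory block 1 (remaining 190 MB)
136 MB → memory block 1 (remaining 54 MB)
66 MB → memory block 2 (remaining 190 MB)
160 MB → memory block 2 (remaining 30 MB)
46 MB → memory block 3 (remaining 210 MB)
41 MB → memory block 3 (remaining 169 MB)
157 MB → memory block 3 (remaining 12 MB)
176 MB → memory block 4 (remaining 80 MB)
39 MB → memory block 4 (remaining 41 MB)
65 MB → memory block 5 (remaining 191 MB)
69 MB → memory block 5 (remaining 122 MB)
161 MB → memory block 6 (remaining 95 MB)
31 MB → memory block 6 (remaining 64 MB)
41 MB → memory block 6 (remaining 23 MB)
170 MB → memory block 7 (remaining 86 MB)
191 MB → memory block 8 (remaining 65 MB)
Final memory blocks: [66,136] [66,160] [46,41,157] [176,39] [65,69] [161,31,41] [170] [191].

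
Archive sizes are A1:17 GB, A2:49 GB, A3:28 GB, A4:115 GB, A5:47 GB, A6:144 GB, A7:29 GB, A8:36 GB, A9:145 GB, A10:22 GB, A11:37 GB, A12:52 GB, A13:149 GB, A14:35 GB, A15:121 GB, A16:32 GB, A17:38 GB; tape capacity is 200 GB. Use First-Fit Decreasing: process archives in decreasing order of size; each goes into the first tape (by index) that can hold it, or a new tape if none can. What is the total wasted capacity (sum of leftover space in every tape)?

104

Sorted descending: 149, 145, 144, 121, 115, 52, 49, 47, 38, 37, 36, 35, 32, 29, 28, 22, 17.
149 GB → tape 1 (remaining 51 GB)
145 GB → tape 2 (remaining 55 GB)
144 GB → tape 3 (remaining 56 GB)
121 GB → tape 4 (remaining 79 GB)
115 GB → tape 5 (remaining 85 GB)
52 GB → tape 2 (remaining 3 GB)
49 GB → tape 1 (remaining 2 GB)
47 GB → tape 3 (remaining 9 GB)
38 GB → tape 4 (remaining 41 GB)
37 GB → tape 4 (remaining 4 GB)
36 GB → tape 5 (remaining 49 GB)
35 GB → tape 5 (remaining 14 GB)
32 GB → tape 6 (remaining 168 GB)
29 GB → tape 6 (remaining 139 GB)
28 GB → tape 6 (remaining 111 GB)
22 GB → tape 6 (remaining 89 GB)
17 GB → tape 6 (remaining 72 GB)
6 tapes × 200 GB = 1200 GB; used 1096 GB; unused 104 GB.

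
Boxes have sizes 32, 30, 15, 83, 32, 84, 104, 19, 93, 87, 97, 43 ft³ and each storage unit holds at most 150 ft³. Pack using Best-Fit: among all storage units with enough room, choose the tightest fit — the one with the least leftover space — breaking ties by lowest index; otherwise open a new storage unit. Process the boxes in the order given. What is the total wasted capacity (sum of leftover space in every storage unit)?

331

32 ft³ → storage unit 1 (remaining 118 ft³)
30 ft³ → storage unit 1 (remaining 88 ft³)
15 ft³ → storage unit 1 (remaining 73 ft³)
83 ft³ → storage unit 2 (remaining 67 ft³)
32 ft³ → storage unit 2 (remaining 35 ft³)
84 ft³ → storage unit 3 (remaining 66 ft³)
104 ft³ → storage unit 4 (remaining 46 ft³)
19 ft³ → storage unit 2 (remaining 16 ft³)
93 ft³ → storage unit 5 (remaining 57 ft³)
87 ft³ → storage unit 6 (remaining 63 ft³)
97 ft³ → storage unit 7 (remaining 53 ft³)
43 ft³ → storage unit 4 (remaining 3 ft³)
7 storage units × 150 ft³ = 1050 ft³; used 719 ft³; unused 331 ft³.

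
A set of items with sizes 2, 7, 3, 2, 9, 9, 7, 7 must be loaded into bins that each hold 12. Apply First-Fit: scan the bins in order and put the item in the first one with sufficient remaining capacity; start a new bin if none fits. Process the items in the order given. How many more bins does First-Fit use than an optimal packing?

First-Fit: [2,7,3] [2,9] [9] [7] [7] → 5 bins.
5 items exceed 6 (half the capacity), and no two of those can share a bin, so at least 5 bins are needed.
So 5 is already optimal.

0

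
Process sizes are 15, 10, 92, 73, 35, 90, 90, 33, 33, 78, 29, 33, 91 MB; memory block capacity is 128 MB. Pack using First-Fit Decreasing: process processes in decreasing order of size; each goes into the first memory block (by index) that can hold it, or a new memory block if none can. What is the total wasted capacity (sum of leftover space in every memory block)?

66

Sorted descending: 92, 91, 90, 90, 78, 73, 35, 33, 33, 33, 29, 15, 10.
memory block 1: place 92 MB, 36 MB left
memory block 2: place 91 MB, 37 MB left
memory block 3: place 90 MB, 38 MB left
memory block 4: place 90 MB, 38 MB left
memory block 5: place 78 MB, 50 MB left
memory block 6: place 73 MB, 55 MB left
memory block 1: place 35 MB, 1 MB left
memory block 2: place 33 MB, 4 MB left
memory block 3: place 33 MB, 5 MB left
memory block 4: place 33 MB, 5 MB left
memory block 5: place 29 MB, 21 MB left
memory block 5: place 15 MB, 6 MB left
memory block 6: place 10 MB, 45 MB left
6 memory blocks × 128 MB = 768 MB; used 702 MB; unused 66 MB.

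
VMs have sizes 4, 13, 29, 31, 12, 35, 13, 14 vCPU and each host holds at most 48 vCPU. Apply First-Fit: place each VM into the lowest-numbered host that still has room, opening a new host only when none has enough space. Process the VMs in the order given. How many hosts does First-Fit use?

Put 4 vCPU in host 1; 44 vCPU remain.
Put 13 vCPU in host 1; 31 vCPU remain.
Put 29 vCPU in host 1; 2 vCPU remain.
Put 31 vCPU in host 2; 17 vCPU remain.
Put 12 vCPU in host 2; 5 vCPU remain.
Put 35 vCPU in host 3; 13 vCPU remain.
Put 13 vCPU in host 3; 0 vCPU remain.
Put 14 vCPU in host 4; 34 vCPU remain.

4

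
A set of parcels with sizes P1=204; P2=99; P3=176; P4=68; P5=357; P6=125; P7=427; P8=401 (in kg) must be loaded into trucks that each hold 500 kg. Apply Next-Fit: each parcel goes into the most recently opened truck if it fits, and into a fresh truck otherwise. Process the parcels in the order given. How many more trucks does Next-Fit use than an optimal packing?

1

Next-Fit: [204,99,176] [68,357] [125] [427] [401] → 5 trucks.
Total size 1857 kg; any packing needs at least ⌈1857/500⌉ = 4 trucks.
An optimal packing achieves that bound: [427,68] [401,99] [357,125] [204,176] → 4 trucks.
Excess: 5 − 4 = 1.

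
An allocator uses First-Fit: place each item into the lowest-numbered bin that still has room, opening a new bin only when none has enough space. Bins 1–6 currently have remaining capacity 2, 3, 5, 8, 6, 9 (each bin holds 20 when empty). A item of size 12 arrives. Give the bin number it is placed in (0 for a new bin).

0

No bin has ≥ 12 free, so a new bin is opened.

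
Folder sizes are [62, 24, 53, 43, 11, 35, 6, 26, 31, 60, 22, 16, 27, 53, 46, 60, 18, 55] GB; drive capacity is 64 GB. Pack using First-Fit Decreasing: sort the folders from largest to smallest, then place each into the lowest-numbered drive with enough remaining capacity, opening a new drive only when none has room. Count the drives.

11

Sorted descending: 62, 60, 60, 55, 53, 53, 46, 43, 35, 31, 27, 26, 24, 22, 18, 16, 11, 6.
drive 1: place 62 GB, 2 GB left
drive 2: place 60 GB, 4 GB left
drive 3: place 60 GB, 4 GB left
drive 4: place 55 GB, 9 GB left
drive 5: place 53 GB, 11 GB left
drive 6: place 53 GB, 11 GB left
drive 7: place 46 GB, 18 GB left
drive 8: place 43 GB, 21 GB left
drive 9: place 35 GB, 29 GB left
drive 10: place 31 GB, 33 GB left
drive 9: place 27 GB, 2 GB left
drive 10: place 26 GB, 7 GB left
drive 11: place 24 GB, 40 GB left
drive 11: place 22 GB, 18 GB left
drive 7: place 18 GB, 0 GB left
drive 8: place 16 GB, 5 GB left
drive 5: place 11 GB, 0 GB left
drive 4: place 6 GB, 3 GB left
Final drives: [62] [60] [60] [55,6] [53,11] [53] [46,18] [43,16] [35,27] [31,26] [24,22].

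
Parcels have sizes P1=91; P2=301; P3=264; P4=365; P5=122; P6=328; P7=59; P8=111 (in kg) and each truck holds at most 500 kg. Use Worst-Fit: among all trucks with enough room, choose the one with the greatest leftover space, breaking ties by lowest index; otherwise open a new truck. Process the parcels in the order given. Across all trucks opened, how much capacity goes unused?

Put P1 (91 kg) in truck 1; 409 kg remain.
Put P2 (301 kg) in truck 1; 108 kg remain.
Put P3 (264 kg) in truck 2; 236 kg remain.
Put P4 (365 kg) in truck 3; 135 kg remain.
Put P5 (122 kg) in truck 2; 114 kg remain.
Put P6 (328 kg) in truck 4; 172 kg remain.
Put P7 (59 kg) in truck 4; 113 kg remain.
Put P8 (111 kg) in truck 3; 24 kg remain.
4 trucks × 500 kg = 2000 kg; used 1641 kg; unused 359 kg.

359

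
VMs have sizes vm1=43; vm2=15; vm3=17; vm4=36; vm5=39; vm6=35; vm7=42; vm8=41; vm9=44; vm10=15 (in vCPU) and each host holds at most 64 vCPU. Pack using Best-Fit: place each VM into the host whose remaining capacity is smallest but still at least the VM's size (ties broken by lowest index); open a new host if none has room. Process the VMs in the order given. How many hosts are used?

vm1 (43 vCPU) → host 1 (remaining 21 vCPU)
vm2 (15 vCPU) → host 1 (remaining 6 vCPU)
vm3 (17 vCPU) → host 2 (remaining 47 vCPU)
vm4 (36 vCPU) → host 2 (remaining 11 vCPU)
vm5 (39 vCPU) → host 3 (remaining 25 vCPU)
vm6 (35 vCPU) → host 4 (remaining 29 vCPU)
vm7 (42 vCPU) → host 5 (remaining 22 vCPU)
vm8 (41 vCPU) → host 6 (remaining 23 vCPU)
vm9 (44 vCPU) → host 7 (remaining 20 vCPU)
vm10 (15 vCPU) → host 7 (remaining 5 vCPU)
Final hosts: [43,15] [17,36] [39] [35] [42] [41] [44,15].

7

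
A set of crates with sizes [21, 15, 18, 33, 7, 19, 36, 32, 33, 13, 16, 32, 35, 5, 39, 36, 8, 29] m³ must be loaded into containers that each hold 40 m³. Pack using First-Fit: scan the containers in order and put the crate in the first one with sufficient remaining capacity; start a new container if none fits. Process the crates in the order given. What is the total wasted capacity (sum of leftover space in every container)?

53

21 m³ → container 1 (remaining 19 m³)
15 m³ → container 1 (remaining 4 m³)
18 m³ → container 2 (remaining 22 m³)
33 m³ → container 3 (remaining 7 m³)
7 m³ → container 2 (remaining 15 m³)
19 m³ → container 4 (remaining 21 m³)
36 m³ → container 5 (remaining 4 m³)
32 m³ → container 6 (remaining 8 m³)
33 m³ → container 7 (remaining 7 m³)
13 m³ → container 2 (remaining 2 m³)
16 m³ → container 4 (remaining 5 m³)
32 m³ → container 8 (remaining 8 m³)
35 m³ → container 9 (remaining 5 m³)
5 m³ → container 3 (remaining 2 m³)
39 m³ → container 10 (remaining 1 m³)
36 m³ → container 11 (remaining 4 m³)
8 m³ → container 6 (remaining 0 m³)
29 m³ → container 12 (remaining 11 m³)
12 containers × 40 m³ = 480 m³; used 427 m³; unused 53 m³.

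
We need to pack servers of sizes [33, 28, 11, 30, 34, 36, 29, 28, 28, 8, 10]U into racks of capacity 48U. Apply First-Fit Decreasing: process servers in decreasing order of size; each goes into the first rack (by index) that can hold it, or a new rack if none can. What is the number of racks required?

8

Sorted descending: 36, 34, 33, 30, 29, 28, 28, 28, 11, 10, 8.
rack 1: place 36U, 12U left
rack 2: place 34U, 14U left
rack 3: place 33U, 15U left
rack 4: place 30U, 18U left
rack 5: place 29U, 19U left
rack 6: place 28U, 20U left
rack 7: place 28U, 20U left
rack 8: place 28U, 20U left
rack 1: place 11U, 1U left
rack 2: place 10U, 4U left
rack 3: place 8U, 7U left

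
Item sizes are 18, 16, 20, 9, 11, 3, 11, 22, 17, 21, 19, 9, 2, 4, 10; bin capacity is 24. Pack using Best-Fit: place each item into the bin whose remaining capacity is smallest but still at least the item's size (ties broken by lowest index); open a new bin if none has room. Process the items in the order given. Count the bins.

10

Put 18 in bin 1; 6 remain.
Put 16 in bin 2; 8 remain.
Put 20 in bin 3; 4 remain.
Put 9 in bin 4; 15 remain.
Put 11 in bin 4; 4 remain.
Put 3 in bin 3; 1 remain.
Put 11 in bin 5; 13 remain.
Put 22 in bin 6; 2 remain.
Put 17 in bin 7; 7 remain.
Put 21 in bin 8; 3 remain.
Put 19 in bin 9; 5 remain.
Put 9 in bin 5; 4 remain.
Put 2 in bin 6; 0 remain.
Put 4 in bin 4; 0 remain.
Put 10 in bin 10; 14 remain.
Final bins: [18] [16] [20,3] [9,11,4] [11,9] [22,2] [17] [21] [19] [10].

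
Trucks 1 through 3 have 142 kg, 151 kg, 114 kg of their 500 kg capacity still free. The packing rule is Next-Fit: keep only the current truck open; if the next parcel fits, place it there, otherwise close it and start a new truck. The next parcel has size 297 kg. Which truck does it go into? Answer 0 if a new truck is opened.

0

Next-Fit only looks at truck 3, which has 114 kg free.
297 kg does not fit, so a new truck is opened.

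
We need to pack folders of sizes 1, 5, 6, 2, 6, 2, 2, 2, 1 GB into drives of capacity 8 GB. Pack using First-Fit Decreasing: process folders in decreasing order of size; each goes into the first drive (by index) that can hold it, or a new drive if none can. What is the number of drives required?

Sorted descending: 6, 6, 5, 2, 2, 2, 2, 1, 1.
drive 1: place 6 GB, 2 GB left
drive 2: place 6 GB, 2 GB left
drive 3: place 5 GB, 3 GB left
drive 1: place 2 GB, 0 GB left
drive 2: place 2 GB, 0 GB left
drive 3: place 2 GB, 1 GB left
drive 4: place 2 GB, 6 GB left
drive 3: place 1 GB, 0 GB left
drive 4: place 1 GB, 5 GB left

4 drives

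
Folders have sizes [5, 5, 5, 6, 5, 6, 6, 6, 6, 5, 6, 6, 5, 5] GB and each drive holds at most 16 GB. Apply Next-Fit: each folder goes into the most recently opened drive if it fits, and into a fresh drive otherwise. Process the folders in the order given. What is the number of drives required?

drive 1: place 5 GB, 11 GB left
drive 1: place 5 GB, 6 GB left
drive 1: place 5 GB, 1 GB left
drive 2: place 6 GB, 10 GB left
drive 2: place 5 GB, 5 GB left
drive 3: place 6 GB, 10 GB left
drive 3: place 6 GB, 4 GB left
drive 4: place 6 GB, 10 GB left
drive 4: place 6 GB, 4 GB left
drive 5: place 5 GB, 11 GB left
drive 5: place 6 GB, 5 GB left
drive 6: place 6 GB, 10 GB left
drive 6: place 5 GB, 5 GB left
drive 6: place 5 GB, 0 GB left

6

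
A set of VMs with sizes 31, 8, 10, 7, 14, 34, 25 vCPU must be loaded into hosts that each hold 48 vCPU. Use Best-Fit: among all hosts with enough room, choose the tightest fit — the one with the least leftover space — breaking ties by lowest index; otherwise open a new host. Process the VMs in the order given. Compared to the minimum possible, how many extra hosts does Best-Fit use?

1

Best-Fit: [31,8,7] [10,14] [34] [25] → 4 hosts.
Total size 129 vCPU; any packing needs at least ⌈129/48⌉ = 3 hosts.
An optimal packing achieves that bound: [34,14] [31,10,7] [25,8] → 3 hosts.
Excess: 4 − 3 = 1.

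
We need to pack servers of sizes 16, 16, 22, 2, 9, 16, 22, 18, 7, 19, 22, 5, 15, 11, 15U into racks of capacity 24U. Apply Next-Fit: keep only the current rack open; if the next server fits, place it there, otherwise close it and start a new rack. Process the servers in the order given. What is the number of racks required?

13 racks

rack 1: place 16U, 8U left
rack 2: place 16U, 8U left
rack 3: place 22U, 2U left
rack 3: place 2U, 0U left
rack 4: place 9U, 15U left
rack 5: place 16U, 8U left
rack 6: place 22U, 2U left
rack 7: place 18U, 6U left
rack 8: place 7U, 17U left
rack 9: place 19U, 5U left
rack 10: place 22U, 2U left
rack 11: place 5U, 19U left
rack 11: place 15U, 4U left
rack 12: place 11U, 13U left
rack 13: place 15U, 9U left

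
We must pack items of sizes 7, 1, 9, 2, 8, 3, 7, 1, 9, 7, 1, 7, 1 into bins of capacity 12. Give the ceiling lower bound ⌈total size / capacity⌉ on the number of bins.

Total size = 7 + 1 + 9 + 2 + 8 + 3 + 7 + 1 + 9 + 7 + 1 + 7 + 1 = 63.
⌈63 / 12⌉ = 6.

6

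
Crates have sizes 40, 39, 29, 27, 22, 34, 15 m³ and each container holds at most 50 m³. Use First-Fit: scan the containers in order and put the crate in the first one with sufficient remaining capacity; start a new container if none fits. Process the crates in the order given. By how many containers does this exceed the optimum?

First-Fit: [40] [39] [29,15] [27,22] [34] → 5 containers.
Total size 206 m³; any packing needs at least ⌈206/50⌉ = 5 containers.
So 5 is already optimal.

0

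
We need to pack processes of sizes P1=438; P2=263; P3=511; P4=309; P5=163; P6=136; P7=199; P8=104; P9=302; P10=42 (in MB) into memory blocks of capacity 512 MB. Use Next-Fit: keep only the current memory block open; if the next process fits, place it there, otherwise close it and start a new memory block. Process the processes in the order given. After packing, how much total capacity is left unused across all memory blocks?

605

Put P1 (438 MB) in memory block 1; 74 MB remain.
Put P2 (263 MB) in memory block 2; 249 MB remain.
Put P3 (511 MB) in memory block 3; 1 MB remain.
Put P4 (309 MB) in memory block 4; 203 MB remain.
Put P5 (163 MB) in memory block 4; 40 MB remain.
Put P6 (136 MB) in memory block 5; 376 MB remain.
Put P7 (199 MB) in memory block 5; 177 MB remain.
Put P8 (104 MB) in memory block 5; 73 MB remain.
Put P9 (302 MB) in memory block 6; 210 MB remain.
Put P10 (42 MB) in memory block 6; 168 MB remain.
6 memory blocks × 512 MB = 3072 MB; used 2467 MB; unused 605 MB.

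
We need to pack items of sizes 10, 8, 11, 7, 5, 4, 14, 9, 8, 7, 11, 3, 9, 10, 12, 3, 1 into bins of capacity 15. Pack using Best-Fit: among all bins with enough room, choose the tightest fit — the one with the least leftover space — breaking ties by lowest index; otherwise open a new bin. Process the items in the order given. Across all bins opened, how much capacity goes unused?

18

10 → bin 1 (remaining 5)
8 → bin 2 (remaining 7)
11 → bin 3 (remaining 4)
7 → bin 2 (remaining 0)
5 → bin 1 (remaining 0)
4 → bin 3 (remaining 0)
14 → bin 4 (remaining 1)
9 → bin 5 (remaining 6)
8 → bin 6 (remaining 7)
7 → bin 6 (remaining 0)
11 → bin 7 (remaining 4)
3 → bin 7 (remaining 1)
9 → bin 8 (remaining 6)
10 → bin 9 (remaining 5)
12 → bin 10 (remaining 3)
3 → bin 10 (remaining 0)
1 → bin 4 (remaining 0)
10 bins × 15 = 150; used 132; unused 18.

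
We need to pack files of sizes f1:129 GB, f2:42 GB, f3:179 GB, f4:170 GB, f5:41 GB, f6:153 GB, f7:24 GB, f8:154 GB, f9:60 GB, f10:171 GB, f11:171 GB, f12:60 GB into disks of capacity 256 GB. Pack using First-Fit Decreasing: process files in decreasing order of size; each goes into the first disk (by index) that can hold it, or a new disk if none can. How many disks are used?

Sorted descending: 179, 171, 171, 170, 154, 153, 129, 60, 60, 42, 41, 24.
disk 1: place 179 GB, 77 GB left
disk 2: place 171 GB, 85 GB left
disk 3: place 171 GB, 85 GB left
disk 4: place 170 GB, 86 GB left
disk 5: place 154 GB, 102 GB left
disk 6: place 153 GB, 103 GB left
disk 7: place 129 GB, 127 GB left
disk 1: place 60 GB, 17 GB left
disk 2: place 60 GB, 25 GB left
disk 3: place 42 GB, 43 GB left
disk 3: place 41 GB, 2 GB left
disk 2: place 24 GB, 1 GB left
Final disks: [179,60] [171,60,24] [171,42,41] [170] [154] [153] [129].

7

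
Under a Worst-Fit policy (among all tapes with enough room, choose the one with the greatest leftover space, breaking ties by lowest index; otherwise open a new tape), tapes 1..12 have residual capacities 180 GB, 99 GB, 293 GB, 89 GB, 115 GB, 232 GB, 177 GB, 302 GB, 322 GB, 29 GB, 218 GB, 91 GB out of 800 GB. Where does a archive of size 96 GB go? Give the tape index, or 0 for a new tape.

9

Tapes with room: tape 1 (180 GB), tape 2 (99 GB), tape 3 (293 GB), tape 5 (115 GB), tape 6 (232 GB), tape 7 (177 GB), tape 8 (302 GB), tape 9 (322 GB), tape 11 (218 GB).
Most room is tape 9 with 322 GB free.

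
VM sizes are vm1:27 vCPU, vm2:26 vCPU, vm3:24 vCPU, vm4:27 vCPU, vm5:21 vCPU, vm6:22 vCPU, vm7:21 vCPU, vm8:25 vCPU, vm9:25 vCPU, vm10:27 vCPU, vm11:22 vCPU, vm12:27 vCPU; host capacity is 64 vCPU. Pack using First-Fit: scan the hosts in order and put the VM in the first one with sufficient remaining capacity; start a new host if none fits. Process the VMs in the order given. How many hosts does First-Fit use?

6

vm1 (27 vCPU) → host 1 (remaining 37 vCPU)
vm2 (26 vCPU) → host 1 (remaining 11 vCPU)
vm3 (24 vCPU) → host 2 (remaining 40 vCPU)
vm4 (27 vCPU) → host 2 (remaining 13 vCPU)
vm5 (21 vCPU) → host 3 (remaining 43 vCPU)
vm6 (22 vCPU) → host 3 (remaining 21 vCPU)
vm7 (21 vCPU) → host 3 (remaining 0 vCPU)
vm8 (25 vCPU) → host 4 (remaining 39 vCPU)
vm9 (25 vCPU) → host 4 (remaining 14 vCPU)
vm10 (27 vCPU) → host 5 (remaining 37 vCPU)
vm11 (22 vCPU) → host 5 (remaining 15 vCPU)
vm12 (27 vCPU) → host 6 (remaining 37 vCPU)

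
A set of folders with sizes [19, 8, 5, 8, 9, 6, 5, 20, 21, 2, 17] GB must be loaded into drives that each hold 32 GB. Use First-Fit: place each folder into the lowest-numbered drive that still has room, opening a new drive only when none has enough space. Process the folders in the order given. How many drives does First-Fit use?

drive 1: place 19 GB, 13 GB left
drive 1: place 8 GB, 5 GB left
drive 1: place 5 GB, 0 GB left
drive 2: place 8 GB, 24 GB left
drive 2: place 9 GB, 15 GB left
drive 2: place 6 GB, 9 GB left
drive 2: place 5 GB, 4 GB left
drive 3: place 20 GB, 12 GB left
drive 4: place 21 GB, 11 GB left
drive 2: place 2 GB, 2 GB left
drive 5: place 17 GB, 15 GB left

5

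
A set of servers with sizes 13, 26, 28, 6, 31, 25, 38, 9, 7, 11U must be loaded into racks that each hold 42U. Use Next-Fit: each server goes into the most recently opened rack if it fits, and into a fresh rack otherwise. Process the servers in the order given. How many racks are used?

13U → rack 1 (remaining 29U)
26U → rack 1 (remaining 3U)
28U → rack 2 (remaining 14U)
6U → rack 2 (remaining 8U)
31U → rack 3 (remaining 11U)
25U → rack 4 (remaining 17U)
38U → rack 5 (remaining 4U)
9U → rack 6 (remaining 33U)
7U → rack 6 (remaining 26U)
11U → rack 6 (remaining 15U)
Final racks: [13,26] [28,6] [31] [25] [38] [9,7,11].

6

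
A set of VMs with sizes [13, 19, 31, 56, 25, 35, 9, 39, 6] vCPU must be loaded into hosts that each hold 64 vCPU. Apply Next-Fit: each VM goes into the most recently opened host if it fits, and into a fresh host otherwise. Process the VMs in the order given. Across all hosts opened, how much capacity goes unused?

23

host 1: place 13 vCPU, 51 vCPU left
host 1: place 19 vCPU, 32 vCPU left
host 1: place 31 vCPU, 1 vCPU left
host 2: place 56 vCPU, 8 vCPU left
host 3: place 25 vCPU, 39 vCPU left
host 3: place 35 vCPU, 4 vCPU left
host 4: place 9 vCPU, 55 vCPU left
host 4: place 39 vCPU, 16 vCPU left
host 4: place 6 vCPU, 10 vCPU left
4 hosts × 64 vCPU = 256 vCPU; used 233 vCPU; unused 23 vCPU.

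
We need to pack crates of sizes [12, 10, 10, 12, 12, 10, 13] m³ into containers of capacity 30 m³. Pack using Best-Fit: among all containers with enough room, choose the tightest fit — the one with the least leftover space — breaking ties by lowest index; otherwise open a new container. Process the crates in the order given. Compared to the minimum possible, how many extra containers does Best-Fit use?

1

Best-Fit: [12,10] [10,12] [12,10] [13] → 4 containers.
Total size 79 m³; any packing needs at least ⌈79/30⌉ = 3 containers.
An optimal packing achieves that bound: [13,12] [12,12] [10,10,10] → 3 containers.
Excess: 4 − 3 = 1.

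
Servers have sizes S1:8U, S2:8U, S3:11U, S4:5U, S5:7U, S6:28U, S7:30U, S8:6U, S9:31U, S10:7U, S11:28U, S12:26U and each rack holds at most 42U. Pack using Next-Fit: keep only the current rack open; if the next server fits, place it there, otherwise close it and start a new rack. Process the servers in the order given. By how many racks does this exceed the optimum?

1

Next-Fit: [8,8,11,5,7] [28] [30,6] [31,7] [28] [26] → 6 racks.
Total size 195U; any packing needs at least ⌈195/42⌉ = 5 racks.
An optimal packing achieves that bound: [31,11] [30,8] [28,8,6] [28,7,7] [26,5] → 5 racks.
Excess: 6 − 5 = 1.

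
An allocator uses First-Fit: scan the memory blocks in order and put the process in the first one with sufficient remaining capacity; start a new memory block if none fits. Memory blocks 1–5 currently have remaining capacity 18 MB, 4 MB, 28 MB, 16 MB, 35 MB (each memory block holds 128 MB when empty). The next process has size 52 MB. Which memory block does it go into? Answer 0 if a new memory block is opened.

0

No memory block has ≥ 52 MB free, so a new memory block is opened.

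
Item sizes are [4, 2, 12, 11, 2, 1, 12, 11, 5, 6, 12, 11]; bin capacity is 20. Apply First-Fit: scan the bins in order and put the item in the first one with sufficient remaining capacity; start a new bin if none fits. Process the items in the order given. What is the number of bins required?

Put 4 in bin 1; 16 remain.
Put 2 in bin 1; 14 remain.
Put 12 in bin 1; 2 remain.
Put 11 in bin 2; 9 remain.
Put 2 in bin 1; 0 remain.
Put 1 in bin 2; 8 remain.
Put 12 in bin 3; 8 remain.
Put 11 in bin 4; 9 remain.
Put 5 in bin 2; 3 remain.
Put 6 in bin 3; 2 remain.
Put 12 in bin 5; 8 remain.
Put 11 in bin 6; 9 remain.
Final bins: [4,2,12,2] [11,1,5] [12,6] [11] [12] [11].

6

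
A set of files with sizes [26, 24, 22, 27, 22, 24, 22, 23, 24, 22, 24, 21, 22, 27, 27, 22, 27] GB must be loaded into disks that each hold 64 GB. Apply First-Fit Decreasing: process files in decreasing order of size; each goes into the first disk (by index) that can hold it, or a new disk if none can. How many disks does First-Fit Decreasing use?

Sorted descending: 27, 27, 27, 27, 26, 24, 24, 24, 24, 23, 22, 22, 22, 22, 22, 22, 21.
Put 27 GB in disk 1; 37 GB remain.
Put 27 GB in disk 1; 10 GB remain.
Put 27 GB in disk 2; 37 GB remain.
Put 27 GB in disk 2; 10 GB remain.
Put 26 GB in disk 3; 38 GB remain.
Put 24 GB in disk 3; 14 GB remain.
Put 24 GB in disk 4; 40 GB remain.
Put 24 GB in disk 4; 16 GB remain.
Put 24 GB in disk 5; 40 GB remain.
Put 23 GB in disk 5; 17 GB remain.
Put 22 GB in disk 6; 42 GB remain.
Put 22 GB in disk 6; 20 GB remain.
Put 22 GB in disk 7; 42 GB remain.
Put 22 GB in disk 7; 20 GB remain.
Put 22 GB in disk 8; 42 GB remain.
Put 22 GB in disk 8; 20 GB remain.
Put 21 GB in disk 9; 43 GB remain.
Final disks: [27,27] [27,27] [26,24] [24,24] [24,23] [22,22] [22,22] [22,22] [21].

9 disks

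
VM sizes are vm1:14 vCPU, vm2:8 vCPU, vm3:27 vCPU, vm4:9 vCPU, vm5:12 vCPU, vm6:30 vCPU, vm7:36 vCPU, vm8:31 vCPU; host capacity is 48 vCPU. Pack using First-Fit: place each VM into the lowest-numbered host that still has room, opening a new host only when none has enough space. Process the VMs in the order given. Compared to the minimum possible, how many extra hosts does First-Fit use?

1

First-Fit: [14,8,9,12] [27] [30] [36] [31] → 5 hosts.
Total size 167 vCPU; any packing needs at least ⌈167/48⌉ = 4 hosts.
An optimal packing achieves that bound: [36,12] [31,14] [30,9,8] [27] → 4 hosts.
Excess: 5 − 4 = 1.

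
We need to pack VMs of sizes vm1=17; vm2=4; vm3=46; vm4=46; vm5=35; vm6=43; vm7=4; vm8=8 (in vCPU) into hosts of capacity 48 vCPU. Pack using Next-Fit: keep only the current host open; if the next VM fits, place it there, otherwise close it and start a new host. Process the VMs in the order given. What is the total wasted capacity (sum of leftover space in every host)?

Put vm1 (17 vCPU) in host 1; 31 vCPU remain.
Put vm2 (4 vCPU) in host 1; 27 vCPU remain.
Put vm3 (46 vCPU) in host 2; 2 vCPU remain.
Put vm4 (46 vCPU) in host 3; 2 vCPU remain.
Put vm5 (35 vCPU) in host 4; 13 vCPU remain.
Put vm6 (43 vCPU) in host 5; 5 vCPU remain.
Put vm7 (4 vCPU) in host 5; 1 vCPU remain.
Put vm8 (8 vCPU) in host 6; 40 vCPU remain.
6 hosts × 48 vCPU = 288 vCPU; used 203 vCPU; unused 85 vCPU.

85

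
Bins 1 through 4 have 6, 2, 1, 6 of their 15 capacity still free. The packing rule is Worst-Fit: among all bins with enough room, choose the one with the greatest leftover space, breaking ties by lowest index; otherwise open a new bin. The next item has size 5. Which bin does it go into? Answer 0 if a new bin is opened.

Bins with room: bin 1 (6), bin 4 (6).
Most room is bin 1 with 6 free.

1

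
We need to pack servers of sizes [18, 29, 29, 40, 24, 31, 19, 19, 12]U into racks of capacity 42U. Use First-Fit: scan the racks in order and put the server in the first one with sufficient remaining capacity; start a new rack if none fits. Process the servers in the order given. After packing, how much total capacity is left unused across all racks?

18U → rack 1 (remaining 24U)
29U → rack 2 (remaining 13U)
29U → rack 3 (remaining 13U)
40U → rack 4 (remaining 2U)
24U → rack 1 (remaining 0U)
31U → rack 5 (remaining 11U)
19U → rack 6 (remaining 23U)
19U → rack 6 (remaining 4U)
12U → rack 2 (remaining 1U)
6 racks × 42U = 252U; used 221U; unused 31U.

31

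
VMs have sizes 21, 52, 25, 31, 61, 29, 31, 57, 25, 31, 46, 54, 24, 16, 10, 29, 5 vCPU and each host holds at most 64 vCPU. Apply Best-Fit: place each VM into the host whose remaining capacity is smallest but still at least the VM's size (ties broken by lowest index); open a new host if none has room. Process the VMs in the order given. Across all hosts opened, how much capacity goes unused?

host 1: place 21 vCPU, 43 vCPU left
host 2: place 52 vCPU, 12 vCPU left
host 1: place 25 vCPU, 18 vCPU left
host 3: place 31 vCPU, 33 vCPU left
host 4: place 61 vCPU, 3 vCPU left
host 3: place 29 vCPU, 4 vCPU left
host 5: place 31 vCPU, 33 vCPU left
host 6: place 57 vCPU, 7 vCPU left
host 5: place 25 vCPU, 8 vCPU left
host 7: place 31 vCPU, 33 vCPU left
host 8: place 46 vCPU, 18 vCPU left
host 9: place 54 vCPU, 10 vCPU left
host 7: place 24 vCPU, 9 vCPU left
host 1: place 16 vCPU, 2 vCPU left
host 9: place 10 vCPU, 0 vCPU left
host 10: place 29 vCPU, 35 vCPU left
host 6: place 5 vCPU, 2 vCPU left
10 hosts × 64 vCPU = 640 vCPU; used 547 vCPU; unused 93 vCPU.

93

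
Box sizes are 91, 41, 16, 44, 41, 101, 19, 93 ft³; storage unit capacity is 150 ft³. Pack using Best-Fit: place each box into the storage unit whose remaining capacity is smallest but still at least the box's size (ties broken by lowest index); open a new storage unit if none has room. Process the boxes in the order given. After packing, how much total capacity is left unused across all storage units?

154

91 ft³ → storage unit 1 (remaining 59 ft³)
41 ft³ → storage unit 1 (remaining 18 ft³)
16 ft³ → storage unit 1 (remaining 2 ft³)
44 ft³ → storage unit 2 (remaining 106 ft³)
41 ft³ → storage unit 2 (remaining 65 ft³)
101 ft³ → storage unit 3 (remaining 49 ft³)
19 ft³ → storage unit 3 (remaining 30 ft³)
93 ft³ → storage unit 4 (remaining 57 ft³)
4 storage units × 150 ft³ = 600 ft³; used 446 ft³; unused 154 ft³.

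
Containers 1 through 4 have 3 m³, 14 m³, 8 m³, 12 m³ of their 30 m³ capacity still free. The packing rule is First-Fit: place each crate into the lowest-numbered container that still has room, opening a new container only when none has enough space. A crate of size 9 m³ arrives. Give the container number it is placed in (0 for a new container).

2

Containers with room: container 2 (14 m³), container 4 (12 m³).
The first with room is container 2.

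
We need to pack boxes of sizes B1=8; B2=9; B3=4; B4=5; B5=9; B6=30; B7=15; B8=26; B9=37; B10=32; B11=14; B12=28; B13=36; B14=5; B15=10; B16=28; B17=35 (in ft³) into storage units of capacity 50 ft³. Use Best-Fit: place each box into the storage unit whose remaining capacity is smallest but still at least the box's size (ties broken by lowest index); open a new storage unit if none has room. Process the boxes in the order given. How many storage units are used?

storage unit 1: place B1 (8 ft³), 42 ft³ left
storage unit 1: place B2 (9 ft³), 33 ft³ left
storage unit 1: place B3 (4 ft³), 29 ft³ left
storage unit 1: place B4 (5 ft³), 24 ft³ left
storage unit 1: place B5 (9 ft³), 15 ft³ left
storage unit 2: place B6 (30 ft³), 20 ft³ left
storage unit 1: place B7 (15 ft³), 0 ft³ left
storage unit 3: place B8 (26 ft³), 24 ft³ left
storage unit 4: place B9 (37 ft³), 13 ft³ left
storage unit 5: place B10 (32 ft³), 18 ft³ left
storage unit 5: place B11 (14 ft³), 4 ft³ left
storage unit 6: place B12 (28 ft³), 22 ft³ left
storage unit 7: place B13 (36 ft³), 14 ft³ left
storage unit 4: place B14 (5 ft³), 8 ft³ left
storage unit 7: place B15 (10 ft³), 4 ft³ left
storage unit 8: place B16 (28 ft³), 22 ft³ left
storage unit 9: place B17 (35 ft³), 15 ft³ left
Final storage units: [8,9,4,5,9,15] [30] [26] [37,5] [32,14] [28] [36,10] [28] [35].

9 storage units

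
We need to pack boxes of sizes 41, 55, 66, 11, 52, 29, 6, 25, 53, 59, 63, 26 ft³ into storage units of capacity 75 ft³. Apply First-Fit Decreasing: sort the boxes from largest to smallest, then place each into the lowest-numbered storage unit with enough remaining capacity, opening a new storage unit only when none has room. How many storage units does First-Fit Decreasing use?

Sorted descending: 66, 63, 59, 55, 53, 52, 41, 29, 26, 25, 11, 6.
66 ft³ → storage unit 1 (remaining 9 ft³)
63 ft³ → storage unit 2 (remaining 12 ft³)
59 ft³ → storage unit 3 (remaining 16 ft³)
55 ft³ → storage unit 4 (remaining 20 ft³)
53 ft³ → storage unit 5 (remaining 22 ft³)
52 ft³ → storage unit 6 (remaining 23 ft³)
41 ft³ → storage unit 7 (remaining 34 ft³)
29 ft³ → storage unit 7 (remaining 5 ft³)
26 ft³ → storage unit 8 (remaining 49 ft³)
25 ft³ → storage unit 8 (remaining 24 ft³)
11 ft³ → storage unit 2 (remaining 1 ft³)
6 ft³ → storage unit 1 (remaining 3 ft³)
Final storage units: [66,6] [63,11] [59] [55] [53] [52] [41,29] [26,25].

8 storage units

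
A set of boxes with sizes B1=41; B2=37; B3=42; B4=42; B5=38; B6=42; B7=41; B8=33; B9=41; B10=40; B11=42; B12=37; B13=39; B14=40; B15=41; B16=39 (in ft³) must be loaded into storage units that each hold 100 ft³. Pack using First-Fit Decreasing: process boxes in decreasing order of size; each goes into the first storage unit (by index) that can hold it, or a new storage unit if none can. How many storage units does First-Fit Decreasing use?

8 storage units

Sorted descending: 42, 42, 42, 42, 41, 41, 41, 41, 40, 40, 39, 39, 38, 37, 37, 33.
storage unit 1: place 42 ft³, 58 ft³ left
storage unit 1: place 42 ft³, 16 ft³ left
storage unit 2: place 42 ft³, 58 ft³ left
storage unit 2: place 42 ft³, 16 ft³ left
storage unit 3: place 41 ft³, 59 ft³ left
storage unit 3: place 41 ft³, 18 ft³ left
storage unit 4: place 41 ft³, 59 ft³ left
storage unit 4: place 41 ft³, 18 ft³ left
storage unit 5: place 40 ft³, 60 ft³ left
storage unit 5: place 40 ft³, 20 ft³ left
storage unit 6: place 39 ft³, 61 ft³ left
storage unit 6: place 39 ft³, 22 ft³ left
storage unit 7: place 38 ft³, 62 ft³ left
storage unit 7: place 37 ft³, 25 ft³ left
storage unit 8: place 37 ft³, 63 ft³ left
storage unit 8: place 33 ft³, 30 ft³ left
Final storage units: [42,42] [42,42] [41,41] [41,41] [40,40] [39,39] [38,37] [37,33].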